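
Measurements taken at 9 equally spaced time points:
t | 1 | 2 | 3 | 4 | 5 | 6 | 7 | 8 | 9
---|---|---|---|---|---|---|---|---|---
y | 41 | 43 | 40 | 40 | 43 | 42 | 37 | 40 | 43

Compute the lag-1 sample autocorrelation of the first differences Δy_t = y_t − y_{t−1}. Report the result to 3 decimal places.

First differences Δy: 2, -3, 0, 3, -1, -5, 3, 3
Mean of differences = 0.2500
Numerator Σ(Δy_t−Δȳ)(Δy_{t+1}−Δȳ) = -9.3125
Denominator Σ(Δy_t−Δȳ)² = 65.5000
r_1(Δy) = -9.3125 / 65.5000 = -0.142

-0.142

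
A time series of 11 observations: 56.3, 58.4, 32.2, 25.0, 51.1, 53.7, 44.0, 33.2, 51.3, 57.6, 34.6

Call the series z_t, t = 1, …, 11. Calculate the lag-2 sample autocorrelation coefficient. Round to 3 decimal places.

-0.691

Mean z̄ = (56.3 + 58.4 + 32.2 + 25.0 + 51.1 + 53.7 + 44.0 + 33.2 + 51.3 + 57.6 + 34.6)/11 = 45.2182
Numerator Σ_{t=1}^{9}(z_t−z̄)(z_{t+2}−z̄) = -988.7298
Denominator Σ(z_t−z̄)² = 1430.3164
r_2 = -988.7298 / 1430.3164 = -0.691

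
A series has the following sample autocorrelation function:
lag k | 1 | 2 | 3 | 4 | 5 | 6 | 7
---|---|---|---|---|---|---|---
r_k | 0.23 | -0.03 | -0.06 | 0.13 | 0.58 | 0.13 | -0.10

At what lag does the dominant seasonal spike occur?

5

The largest autocorrelation is r_5 = 0.58; the remaining lags stay at or below 0.23.
The dominant spike at lag 5 indicates a seasonal period of 5.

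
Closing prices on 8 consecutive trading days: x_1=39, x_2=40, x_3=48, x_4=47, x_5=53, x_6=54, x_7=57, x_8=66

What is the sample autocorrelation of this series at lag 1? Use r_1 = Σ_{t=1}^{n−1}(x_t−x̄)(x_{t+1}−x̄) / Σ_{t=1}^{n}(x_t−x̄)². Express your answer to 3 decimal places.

0.497

Mean x̄ = (39 + 40 + 48 + 47 + 53 + 54 + 57 + 66)/8 = 50.5000
Deviations from mean: -11.5000, -10.5000, -2.5000, -3.5000, 2.5000, 3.5000, 6.5000, 15.5000
Σ(x_t−x̄)(x_{t+1}−x̄) = (120.7500) + (26.2500) + (8.7500) + (-8.7500) + (8.7500) + (22.7500) + (100.7500) = 279.2500
Denominator Σ(x_t−x̄)² = 562.0000
r_1 = 279.2500 / 562.0000 = 0.497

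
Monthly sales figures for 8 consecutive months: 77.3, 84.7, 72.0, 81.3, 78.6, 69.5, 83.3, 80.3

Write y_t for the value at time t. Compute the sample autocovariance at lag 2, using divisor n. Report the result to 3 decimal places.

-2.252

Mean ȳ = (77.3 + 84.7 + 72.0 + 81.3 + 78.6 + 69.5 + 83.3 + 80.3)/8 = 78.3750
Σ_{t=1}^{6}(y_t−ȳ)(y_{t+2}−ȳ) = -18.0163
γ_2 = -18.0163 / 8 = -2.252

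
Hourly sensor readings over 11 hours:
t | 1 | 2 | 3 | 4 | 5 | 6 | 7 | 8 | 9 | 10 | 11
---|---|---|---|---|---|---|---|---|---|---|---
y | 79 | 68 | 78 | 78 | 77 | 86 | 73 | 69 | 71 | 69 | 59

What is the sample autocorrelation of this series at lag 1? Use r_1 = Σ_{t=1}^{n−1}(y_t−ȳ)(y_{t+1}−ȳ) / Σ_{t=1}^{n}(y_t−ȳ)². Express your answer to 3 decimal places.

Mean ȳ = (79 + 68 + 78 + 78 + 77 + 86 + 73 + 69 + 71 + 69 + 59)/11 = 73.3636
Numerator Σ_{t=1}^{10}(y_t−ȳ)(y_{t+1}−ȳ) = 109.5041
Denominator Σ(y_t−ȳ)² = 526.5455
r_1 = 109.5041 / 526.5455 = 0.208

0.208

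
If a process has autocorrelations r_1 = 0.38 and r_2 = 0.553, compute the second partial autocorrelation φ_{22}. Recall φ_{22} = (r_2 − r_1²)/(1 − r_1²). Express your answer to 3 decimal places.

φ_{22} = (r_2 − r_1²) / (1 − r_1²)
r_1² = (0.38)² = 0.1444
Numerator = 0.553 − 0.1444 = 0.4086; denominator = 1 − 0.1444 = 0.8556
φ_{22} = 0.4086 / 0.8556 = 0.478

0.478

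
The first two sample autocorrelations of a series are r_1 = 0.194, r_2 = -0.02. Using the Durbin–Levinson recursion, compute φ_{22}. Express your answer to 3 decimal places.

-0.060

φ_{22} = (r_2 − r_1²) / (1 − r_1²)
r_1² = (0.194)² = 0.037636
Numerator = -0.02 − 0.0376 = -0.0576; denominator = 1 − 0.0376 = 0.9624
φ_{22} = -0.0576 / 0.9624 = -0.060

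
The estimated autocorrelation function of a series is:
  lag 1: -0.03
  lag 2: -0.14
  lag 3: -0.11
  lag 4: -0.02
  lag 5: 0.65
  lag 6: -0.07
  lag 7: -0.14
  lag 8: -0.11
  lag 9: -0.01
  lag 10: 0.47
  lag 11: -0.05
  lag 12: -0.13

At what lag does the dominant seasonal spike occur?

The largest autocorrelation is r_5 = 0.65, with a weaker echo at lag 10 (0.47); the remaining lags stay at or below -0.01.
The dominant spike at lag 5 indicates a seasonal period of 5.

5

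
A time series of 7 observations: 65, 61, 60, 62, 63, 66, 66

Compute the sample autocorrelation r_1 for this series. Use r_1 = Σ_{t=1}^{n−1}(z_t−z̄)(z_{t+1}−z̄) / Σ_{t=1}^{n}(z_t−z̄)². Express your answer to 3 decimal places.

Mean z̄ = (65 + 61 + 60 + 62 + 63 + 66 + 66)/7 = 63.2857
Numerator Σ_{t=1}^{6}(z_t−z̄)(z_{t+1}−z̄) = 14.7755
Denominator Σ(z_t−z̄)² = 35.4286
r_1 = 14.7755 / 35.4286 = 0.417

0.417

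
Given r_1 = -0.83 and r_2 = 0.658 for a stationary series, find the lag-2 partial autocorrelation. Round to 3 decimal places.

φ_{22} = (r_2 − r_1²) / (1 − r_1²)
r_1² = (-0.83)² = 0.6889
Numerator = 0.658 − 0.6889 = -0.0309; denominator = 1 − 0.6889 = 0.3111
φ_{22} = -0.0309 / 0.3111 = -0.099

-0.099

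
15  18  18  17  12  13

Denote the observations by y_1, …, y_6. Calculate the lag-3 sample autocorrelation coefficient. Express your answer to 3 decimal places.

-0.470

Mean ȳ = (15 + 18 + 18 + 17 + 12 + 13)/6 = 15.5000
Deviations from mean: -0.5000, 2.5000, 2.5000, 1.5000, -3.5000, -2.5000
Σ(y_t−ȳ)(y_{t+3}−ȳ) = (-0.7500) + (-8.7500) + (-6.2500) = -15.7500
Denominator Σ(y_t−ȳ)² = 33.5000
r_3 = -15.7500 / 33.5000 = -0.470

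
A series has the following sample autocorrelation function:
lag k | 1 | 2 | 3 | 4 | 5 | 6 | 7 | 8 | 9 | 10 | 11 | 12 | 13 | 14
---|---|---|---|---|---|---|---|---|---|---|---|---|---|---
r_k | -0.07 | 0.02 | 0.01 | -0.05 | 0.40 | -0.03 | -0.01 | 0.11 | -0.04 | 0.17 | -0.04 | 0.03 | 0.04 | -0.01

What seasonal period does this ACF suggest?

5

The largest autocorrelation is r_5 = 0.40, with a weaker echo at lag 10 (0.17); the remaining lags stay at or below 0.11.
The dominant spike at lag 5 indicates a seasonal period of 5.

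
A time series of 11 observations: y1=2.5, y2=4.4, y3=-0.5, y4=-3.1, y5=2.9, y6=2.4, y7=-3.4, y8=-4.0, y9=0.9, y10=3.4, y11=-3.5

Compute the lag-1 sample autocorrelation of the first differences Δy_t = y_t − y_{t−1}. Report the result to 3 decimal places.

-0.099

First differences Δy: 1.9, -4.9, -2.6, 6.0, -0.5, -5.8, -0.6, 4.9, 2.5, -6.9
Mean of differences = -0.6000
Numerator Σ(Δy_t−Δȳ)(Δy_{t+1}−Δȳ) = -17.6900
Denominator Σ(Δy_t−Δȳ)² = 178.9000
r_1(Δy) = -17.6900 / 178.9000 = -0.099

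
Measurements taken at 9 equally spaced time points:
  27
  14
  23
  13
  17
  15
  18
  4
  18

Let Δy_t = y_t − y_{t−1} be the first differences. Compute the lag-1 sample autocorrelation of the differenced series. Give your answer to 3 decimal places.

-0.672

First differences Δy: -13, 9, -10, 4, -2, 3, -14, 14
Mean of differences = -1.1250
Numerator Σ(Δy_t−Δȳ)(Δy_{t+1}−Δȳ) = -511.5156
Denominator Σ(Δy_t−Δȳ)² = 760.8750
r_1(Δy) = -511.5156 / 760.8750 = -0.672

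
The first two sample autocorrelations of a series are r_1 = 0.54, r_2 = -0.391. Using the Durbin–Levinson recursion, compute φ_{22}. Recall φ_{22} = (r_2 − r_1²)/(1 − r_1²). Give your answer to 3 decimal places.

φ_{22} = (r_2 − r_1²) / (1 − r_1²)
r_1² = (0.54)² = 0.2916
Numerator = -0.391 − 0.2916 = -0.6826; denominator = 1 − 0.2916 = 0.7084
φ_{22} = -0.6826 / 0.7084 = -0.964

-0.964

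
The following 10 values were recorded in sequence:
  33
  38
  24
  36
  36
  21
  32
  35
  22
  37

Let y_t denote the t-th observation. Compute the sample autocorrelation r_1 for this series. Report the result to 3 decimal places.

-0.493

Mean ȳ = (33 + 38 + 24 + 36 + 36 + 21 + 32 + 35 + 22 + 37)/10 = 31.4000
Numerator Σ_{t=1}^{9}(y_t−ȳ)(y_{t+1}−ȳ) = -189.5600
Denominator Σ(y_t−ȳ)² = 384.4000
r_1 = -189.5600 / 384.4000 = -0.493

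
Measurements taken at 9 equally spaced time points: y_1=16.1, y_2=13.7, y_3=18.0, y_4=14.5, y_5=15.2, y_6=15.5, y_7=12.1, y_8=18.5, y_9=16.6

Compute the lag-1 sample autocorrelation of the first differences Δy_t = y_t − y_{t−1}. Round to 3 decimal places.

-0.675

First differences Δy: -2.4, 4.3, -3.5, 0.7, 0.3, -3.4, 6.4, -1.9
Mean of differences = 0.0625
Numerator Σ(Δy_t−Δȳ)(Δy_{t+1}−Δȳ) = -62.8539
Denominator Σ(Δy_t−Δȳ)² = 93.1788
r_1(Δy) = -62.8539 / 93.1788 = -0.675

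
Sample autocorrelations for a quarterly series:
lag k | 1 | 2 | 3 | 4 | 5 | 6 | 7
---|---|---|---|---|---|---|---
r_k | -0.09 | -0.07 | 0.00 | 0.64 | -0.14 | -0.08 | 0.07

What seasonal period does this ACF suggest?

The largest autocorrelation is r_4 = 0.64; the remaining lags stay at or below 0.07.
The dominant spike at lag 4 indicates a seasonal period of 4.

4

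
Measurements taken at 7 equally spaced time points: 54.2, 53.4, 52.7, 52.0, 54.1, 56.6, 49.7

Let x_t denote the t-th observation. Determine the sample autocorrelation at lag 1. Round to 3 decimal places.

Mean x̄ = (54.2 + 53.4 + 52.7 + 52.0 + 54.1 + 56.6 + 49.7)/7 = 53.2429
Deviations from mean: 0.9571, 0.1571, -0.5429, -1.2429, 0.8571, 3.3571, -3.5429
Σ(x_t−x̄)(x_{t+1}−x̄) = (0.1504) + (-0.0853) + (0.6747) + (-1.0653) + (2.8776) + (-11.8939) = -9.3418
Denominator Σ(x_t−x̄)² = 27.3371
r_1 = -9.3418 / 27.3371 = -0.342

-0.342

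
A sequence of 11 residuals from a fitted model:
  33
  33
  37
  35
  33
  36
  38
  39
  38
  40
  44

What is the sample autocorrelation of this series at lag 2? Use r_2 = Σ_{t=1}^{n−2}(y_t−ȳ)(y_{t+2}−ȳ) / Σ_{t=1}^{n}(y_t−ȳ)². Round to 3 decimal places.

0.151

Mean ȳ = (33 + 33 + 37 + 35 + 33 + 36 + 38 + 39 + 38 + 40 + 44)/11 = 36.9091
Numerator Σ_{t=1}^{9}(y_t−ȳ)(y_{t+2}−ȳ) = 17.7107
Denominator Σ(y_t−ȳ)² = 116.9091
r_2 = 17.7107 / 116.9091 = 0.151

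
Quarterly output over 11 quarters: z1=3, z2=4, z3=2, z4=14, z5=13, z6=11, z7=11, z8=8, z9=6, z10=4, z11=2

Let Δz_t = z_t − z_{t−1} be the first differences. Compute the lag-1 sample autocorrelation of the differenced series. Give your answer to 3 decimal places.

First differences Δz: 1, -2, 12, -1, -2, 0, -3, -2, -2, -2
Mean of differences = -0.1000
Numerator Σ(Δz_t−Δz̄)(Δz_{t+1}−Δz̄) = -22.0100
Denominator Σ(Δz_t−Δz̄)² = 174.9000
r_1(Δz) = -22.0100 / 174.9000 = -0.126

-0.126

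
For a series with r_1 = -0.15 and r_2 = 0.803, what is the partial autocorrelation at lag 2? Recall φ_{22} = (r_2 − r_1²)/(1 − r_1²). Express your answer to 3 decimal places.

φ_{22} = (r_2 − r_1²) / (1 − r_1²)
r_1² = (-0.15)² = 0.0225
Numerator = 0.803 − 0.0225 = 0.7805; denominator = 1 − 0.0225 = 0.9775
φ_{22} = 0.7805 / 0.9775 = 0.798

0.798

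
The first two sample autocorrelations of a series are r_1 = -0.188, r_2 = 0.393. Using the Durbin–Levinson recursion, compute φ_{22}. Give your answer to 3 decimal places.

0.371

φ_{22} = (r_2 − r_1²) / (1 − r_1²)
r_1² = (-0.188)² = 0.035344
Numerator = 0.393 − 0.0353 = 0.3577; denominator = 1 − 0.0353 = 0.9647
φ_{22} = 0.3577 / 0.9647 = 0.371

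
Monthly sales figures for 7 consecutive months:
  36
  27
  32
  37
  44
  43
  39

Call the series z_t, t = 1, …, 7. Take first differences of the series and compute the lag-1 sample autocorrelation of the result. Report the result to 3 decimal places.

0.019

First differences Δz: -9, 5, 5, 7, -1, -4
Mean of differences = 0.5000
Numerator Σ(Δz_t−Δz̄)(Δz_{t+1}−Δz̄) = 3.7500
Denominator Σ(Δz_t−Δz̄)² = 195.5000
r_1(Δz) = 3.7500 / 195.5000 = 0.019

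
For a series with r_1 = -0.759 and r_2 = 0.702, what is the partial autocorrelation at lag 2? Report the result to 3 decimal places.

φ_{22} = (r_2 − r_1²) / (1 − r_1²)
r_1² = (-0.759)² = 0.576081
Numerator = 0.702 − 0.5761 = 0.1259; denominator = 1 − 0.5761 = 0.4239
φ_{22} = 0.1259 / 0.4239 = 0.297

0.297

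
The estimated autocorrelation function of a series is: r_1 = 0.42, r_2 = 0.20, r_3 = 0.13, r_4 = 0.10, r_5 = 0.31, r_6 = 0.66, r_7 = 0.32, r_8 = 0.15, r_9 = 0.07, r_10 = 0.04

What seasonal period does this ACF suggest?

6

The largest autocorrelation is r_6 = 0.66; the remaining lags stay at or below 0.42. The elevated value at lag 1 (0.42), dropping to 0.20 at lag 2, reflects decaying short-term dependence rather than seasonality.
The dominant spike at lag 6 indicates a seasonal period of 6.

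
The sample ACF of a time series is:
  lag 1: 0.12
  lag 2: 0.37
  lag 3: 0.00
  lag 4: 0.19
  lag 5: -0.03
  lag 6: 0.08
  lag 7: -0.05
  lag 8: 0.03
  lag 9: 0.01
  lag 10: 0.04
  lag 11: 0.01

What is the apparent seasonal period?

2

The largest autocorrelation is r_2 = 0.37, with a weaker echo at lag 4 (0.19); the remaining lags stay at or below 0.12.
The dominant spike at lag 2 indicates a seasonal period of 2.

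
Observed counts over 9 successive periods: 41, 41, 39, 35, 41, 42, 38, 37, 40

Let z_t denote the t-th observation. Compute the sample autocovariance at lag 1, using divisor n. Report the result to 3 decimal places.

Mean z̄ = (41 + 41 + 39 + 35 + 41 + 42 + 38 + 37 + 40)/9 = 39.3333
Σ_{t=1}^{8}(z_t−z̄)(z_{t+1}−z̄) = -1.1111
γ_1 = -1.1111 / 9 = -0.123

-0.123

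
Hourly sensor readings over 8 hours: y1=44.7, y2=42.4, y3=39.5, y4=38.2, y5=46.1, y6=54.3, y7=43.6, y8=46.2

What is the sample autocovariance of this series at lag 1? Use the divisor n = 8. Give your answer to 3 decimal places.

Mean ȳ = (44.7 + 42.4 + 39.5 + 38.2 + 46.1 + 54.3 + 43.6 + 46.2)/8 = 44.3750
Deviations: 0.3250, -1.9750, -4.8750, -6.1750, 1.7250, 9.9250, -0.7750, 1.8250
Σ_{t=1}^{7}(y_t−ȳ)(y_{t+1}−ȳ) = 36.4519
γ_1 = 36.4519 / 8 = 4.556

4.556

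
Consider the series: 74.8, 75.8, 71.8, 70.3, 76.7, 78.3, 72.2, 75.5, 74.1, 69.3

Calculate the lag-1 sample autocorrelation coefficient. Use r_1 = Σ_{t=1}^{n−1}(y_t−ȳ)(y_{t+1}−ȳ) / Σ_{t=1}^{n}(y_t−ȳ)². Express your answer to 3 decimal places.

-0.042

Mean ȳ = (74.8 + 75.8 + 71.8 + 70.3 + 76.7 + 78.3 + 72.2 + 75.5 + 74.1 + 69.3)/10 = 73.8800
Numerator Σ_{t=1}^{9}(y_t−ȳ)(y_{t+1}−ȳ) = -3.2104
Denominator Σ(y_t−ȳ)² = 75.6360
r_1 = -3.2104 / 75.6360 = -0.042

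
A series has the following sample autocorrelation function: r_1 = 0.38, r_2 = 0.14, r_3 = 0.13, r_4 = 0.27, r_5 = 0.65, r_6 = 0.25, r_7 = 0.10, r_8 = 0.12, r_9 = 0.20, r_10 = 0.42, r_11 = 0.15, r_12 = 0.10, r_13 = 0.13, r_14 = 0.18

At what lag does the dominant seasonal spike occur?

5

The largest autocorrelation is r_5 = 0.65, with a weaker echo at lag 10 (0.42); the remaining lags stay at or below 0.38. The elevated value at lag 1 (0.38), dropping to 0.14 at lag 2, reflects decaying short-term dependence rather than seasonality.
The dominant spike at lag 5 indicates a seasonal period of 5.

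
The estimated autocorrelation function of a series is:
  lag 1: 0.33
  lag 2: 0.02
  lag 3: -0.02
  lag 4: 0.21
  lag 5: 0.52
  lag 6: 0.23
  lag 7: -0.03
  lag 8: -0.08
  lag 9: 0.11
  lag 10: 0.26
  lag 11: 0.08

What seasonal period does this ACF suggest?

The largest autocorrelation is r_5 = 0.52; the remaining lags stay at or below 0.33. The elevated value at lag 1 (0.33), dropping to 0.02 at lag 2, reflects decaying short-term dependence rather than seasonality.
The dominant spike at lag 5 indicates a seasonal period of 5.

5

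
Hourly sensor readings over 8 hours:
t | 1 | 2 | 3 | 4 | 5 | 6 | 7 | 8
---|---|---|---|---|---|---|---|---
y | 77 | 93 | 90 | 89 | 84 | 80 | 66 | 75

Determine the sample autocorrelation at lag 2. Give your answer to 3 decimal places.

0.043

Mean ȳ = (77 + 93 + 90 + 89 + 84 + 80 + 66 + 75)/8 = 81.7500
Deviations from mean: -4.7500, 11.2500, 8.2500, 7.2500, 2.2500, -1.7500, -15.7500, -6.7500
Σ(y_t−ȳ)(y_{t+2}−ȳ) = (-39.1875) + (81.5625) + (18.5625) + (-12.6875) + (-35.4375) + (11.8125) = 24.6250
Denominator Σ(y_t−ȳ)² = 571.5000
r_2 = 24.6250 / 571.5000 = 0.043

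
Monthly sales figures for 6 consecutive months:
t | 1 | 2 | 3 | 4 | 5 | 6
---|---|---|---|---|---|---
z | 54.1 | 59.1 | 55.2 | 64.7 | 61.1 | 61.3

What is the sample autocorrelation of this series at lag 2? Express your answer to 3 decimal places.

0.295

Mean z̄ = (54.1 + 59.1 + 55.2 + 64.7 + 61.1 + 61.3)/6 = 59.2500
Deviations from mean: -5.1500, -0.1500, -4.0500, 5.4500, 1.8500, 2.0500
Σ(z_t−z̄)(z_{t+2}−z̄) = (20.8575) + (-0.8175) + (-7.4925) + (11.1725) = 23.7200
Denominator Σ(z_t−z̄)² = 80.2750
r_2 = 23.7200 / 80.2750 = 0.295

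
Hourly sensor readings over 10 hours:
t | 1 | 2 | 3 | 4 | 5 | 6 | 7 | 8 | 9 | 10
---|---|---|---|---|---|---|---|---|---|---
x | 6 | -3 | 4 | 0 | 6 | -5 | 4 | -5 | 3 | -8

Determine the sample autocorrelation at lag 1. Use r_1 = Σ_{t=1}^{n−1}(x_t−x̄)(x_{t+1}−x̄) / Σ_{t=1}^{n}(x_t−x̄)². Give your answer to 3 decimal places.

-0.594

Mean x̄ = (6 − 3 + 4 + 0 + 6 − 5 + 4 − 5 + 3 − 8)/10 = 0.2000
Numerator Σ_{t=1}^{9}(x_t−x̄)(x_{t+1}−x̄) = -139.8400
Denominator Σ(x_t−x̄)² = 235.6000
r_1 = -139.8400 / 235.6000 = -0.594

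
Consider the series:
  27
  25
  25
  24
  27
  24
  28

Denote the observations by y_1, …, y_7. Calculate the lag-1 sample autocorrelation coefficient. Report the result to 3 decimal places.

Mean ȳ = (27 + 25 + 25 + 24 + 27 + 24 + 28)/7 = 25.7143
Deviations from mean: 1.2857, -0.7143, -0.7143, -1.7143, 1.2857, -1.7143, 2.2857
Numerator Σ_{t=1}^{6}(y_t−ȳ)(y_{t+1}−ȳ) = -7.5102
Denominator Σ(y_t−ȳ)² = 15.4286
r_1 = -7.5102 / 15.4286 = -0.487

-0.487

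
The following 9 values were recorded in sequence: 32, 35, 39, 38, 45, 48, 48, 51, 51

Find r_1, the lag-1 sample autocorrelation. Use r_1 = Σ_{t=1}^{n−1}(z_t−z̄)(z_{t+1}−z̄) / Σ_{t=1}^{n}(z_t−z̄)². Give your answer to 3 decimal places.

0.659

Mean z̄ = (32 + 35 + 39 + 38 + 45 + 48 + 48 + 51 + 51)/9 = 43.0000
Numerator Σ_{t=1}^{8}(z_t−z̄)(z_{t+1}−z̄) = 269.0000
Denominator Σ(z_t−z̄)² = 408.0000
r_1 = 269.0000 / 408.0000 = 0.659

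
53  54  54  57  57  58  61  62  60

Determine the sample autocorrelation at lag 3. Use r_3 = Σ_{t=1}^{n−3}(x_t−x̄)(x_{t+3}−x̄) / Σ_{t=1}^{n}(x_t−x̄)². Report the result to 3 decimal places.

Mean x̄ = (53 + 54 + 54 + 57 + 57 + 58 + 61 + 62 + 60)/9 = 57.3333
Σ(x_t−x̄)(x_{t+3}−x̄) = (1.4444) + (1.1111) + (-2.2222) + (-1.2222) + (-1.5556) + (1.7778) = -0.6667
Denominator Σ(x_t−x̄)² = 84.0000
r_3 = -0.6667 / 84.0000 = -0.008

-0.008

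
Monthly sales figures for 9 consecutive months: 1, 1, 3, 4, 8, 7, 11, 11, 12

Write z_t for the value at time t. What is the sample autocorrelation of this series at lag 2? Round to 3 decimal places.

0.396

Mean z̄ = (1 + 1 + 3 + 4 + 8 + 7 + 11 + 11 + 12)/9 = 6.4444
Numerator Σ_{t=1}^{7}(z_t−z̄)(z_{t+2}−z̄) = 60.2716
Denominator Σ(z_t−z̄)² = 152.2222
r_2 = 60.2716 / 152.2222 = 0.396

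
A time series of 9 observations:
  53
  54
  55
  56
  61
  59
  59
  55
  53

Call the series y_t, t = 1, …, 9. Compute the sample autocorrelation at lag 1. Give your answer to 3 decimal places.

0.467

Mean ȳ = (53 + 54 + 55 + 56 + 61 + 59 + 59 + 55 + 53)/9 = 56.1111
Numerator Σ_{t=1}^{8}(y_t−ȳ)(y_{t+1}−ȳ) = 31.2099
Denominator Σ(y_t−ȳ)² = 66.8889
r_1 = 31.2099 / 66.8889 = 0.467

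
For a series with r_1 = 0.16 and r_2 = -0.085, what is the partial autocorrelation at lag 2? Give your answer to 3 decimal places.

-0.114

φ_{22} = (r_2 − r_1²) / (1 − r_1²)
r_1² = (0.16)² = 0.0256
Numerator = -0.085 − 0.0256 = -0.1106; denominator = 1 − 0.0256 = 0.9744
φ_{22} = -0.1106 / 0.9744 = -0.114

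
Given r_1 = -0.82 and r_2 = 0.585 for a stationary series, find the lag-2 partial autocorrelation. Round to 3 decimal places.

φ_{22} = (r_2 − r_1²) / (1 − r_1²)
r_1² = (-0.82)² = 0.6724
Numerator = 0.585 − 0.6724 = -0.0874; denominator = 1 − 0.6724 = 0.3276
φ_{22} = -0.0874 / 0.3276 = -0.267

-0.267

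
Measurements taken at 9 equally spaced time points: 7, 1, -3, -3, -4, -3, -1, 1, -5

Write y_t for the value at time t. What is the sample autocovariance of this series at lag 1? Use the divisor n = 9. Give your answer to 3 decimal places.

2.159

Mean ȳ = (7 + 1 − 3 − 3 − 4 − 3 − 1 + 1 − 5)/9 = -1.1111
Σ_{t=1}^{8}(y_t−ȳ)(y_{t+1}−ȳ) = 19.4321
γ_1 = 19.4321 / 9 = 2.159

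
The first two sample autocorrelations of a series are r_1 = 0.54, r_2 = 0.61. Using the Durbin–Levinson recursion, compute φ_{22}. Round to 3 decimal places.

φ_{22} = (r_2 − r_1²) / (1 − r_1²)
r_1² = (0.54)² = 0.2916
Numerator = 0.61 − 0.2916 = 0.3184; denominator = 1 − 0.2916 = 0.7084
φ_{22} = 0.3184 / 0.7084 = 0.449

0.449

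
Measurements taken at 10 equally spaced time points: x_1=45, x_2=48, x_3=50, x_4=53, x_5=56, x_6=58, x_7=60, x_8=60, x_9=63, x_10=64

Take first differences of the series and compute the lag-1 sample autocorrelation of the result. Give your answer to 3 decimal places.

First differences Δx: 3, 2, 3, 3, 2, 2, 0, 3, 1
Mean of differences = 2.1111
Numerator Σ(Δx_t−Δx̄)(Δx_{t+1}−Δx̄) = -2.1235
Denominator Σ(Δx_t−Δx̄)² = 8.8889
r_1(Δx) = -2.1235 / 8.8889 = -0.239

-0.239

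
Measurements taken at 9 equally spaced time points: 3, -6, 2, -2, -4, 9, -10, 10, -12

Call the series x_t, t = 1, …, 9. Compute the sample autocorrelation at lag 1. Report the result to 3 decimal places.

-0.775

Mean x̄ = (3 − 6 + 2 − 2 − 4 + 9 − 10 + 10 − 12)/9 = -1.1111
Numerator Σ_{t=1}^{8}(x_t−x̄)(x_{t+1}−x̄) = -374.3457
Denominator Σ(x_t−x̄)² = 482.8889
r_1 = -374.3457 / 482.8889 = -0.775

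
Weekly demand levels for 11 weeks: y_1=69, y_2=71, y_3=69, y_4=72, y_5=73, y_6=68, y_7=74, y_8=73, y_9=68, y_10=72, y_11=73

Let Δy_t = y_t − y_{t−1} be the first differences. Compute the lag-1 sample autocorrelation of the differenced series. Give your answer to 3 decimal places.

-0.495

First differences Δy: 2, -2, 3, 1, -5, 6, -1, -5, 4, 1
Mean of differences = 0.4000
Numerator Σ(Δy_t−Δȳ)(Δy_{t+1}−Δȳ) = -59.5600
Denominator Σ(Δy_t−Δȳ)² = 120.4000
r_1(Δy) = -59.5600 / 120.4000 = -0.495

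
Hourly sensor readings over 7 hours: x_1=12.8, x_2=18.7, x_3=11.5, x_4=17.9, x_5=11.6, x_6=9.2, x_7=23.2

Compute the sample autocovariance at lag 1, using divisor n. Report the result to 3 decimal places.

-9.861

Mean x̄ = (12.8 + 18.7 + 11.5 + 17.9 + 11.6 + 9.2 + 23.2)/7 = 14.9857
Deviations: -2.1857, 3.7143, -3.4857, 2.9143, -3.3857, -5.7857, 8.2143
Σ_{t=1}^{6}(x_t−x̄)(x_{t+1}−x̄) = -69.0273
γ_1 = -69.0273 / 7 = -9.861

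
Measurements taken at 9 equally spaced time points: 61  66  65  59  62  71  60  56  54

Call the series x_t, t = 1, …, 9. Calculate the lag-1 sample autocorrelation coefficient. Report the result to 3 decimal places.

Mean x̄ = (61 + 66 + 65 + 59 + 62 + 71 + 60 + 56 + 54)/9 = 61.5556
Numerator Σ_{t=1}^{8}(x_t−x̄)(x_{t+1}−x̄) = 43.0247
Denominator Σ(x_t−x̄)² = 218.2222
r_1 = 43.0247 / 218.2222 = 0.197

0.197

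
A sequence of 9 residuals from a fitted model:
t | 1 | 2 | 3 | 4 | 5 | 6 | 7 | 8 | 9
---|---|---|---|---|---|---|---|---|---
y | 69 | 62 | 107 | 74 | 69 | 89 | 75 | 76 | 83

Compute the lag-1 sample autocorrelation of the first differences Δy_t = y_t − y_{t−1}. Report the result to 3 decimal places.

-0.538

First differences Δy: -7, 45, -33, -5, 20, -14, 1, 7
Mean of differences = 1.7500
Numerator Σ(Δy_t−Δȳ)(Δy_{t+1}−Δȳ) = -2049.5625
Denominator Σ(Δy_t−Δȳ)² = 3809.5000
r_1(Δy) = -2049.5625 / 3809.5000 = -0.538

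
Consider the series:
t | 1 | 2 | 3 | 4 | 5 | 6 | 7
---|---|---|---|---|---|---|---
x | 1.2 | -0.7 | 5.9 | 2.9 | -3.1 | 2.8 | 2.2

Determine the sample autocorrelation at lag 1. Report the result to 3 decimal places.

-0.291

Mean x̄ = (1.2 − 0.7 + 5.9 + 2.9 − 3.1 + 2.8 + 2.2)/7 = 1.6000
Deviations from mean: -0.4000, -2.3000, 4.3000, 1.3000, -4.7000, 1.2000, 0.6000
Σ(x_t−x̄)(x_{t+1}−x̄) = (0.9200) + (-9.8900) + (5.5900) + (-6.1100) + (-5.6400) + (0.7200) = -14.4100
Denominator Σ(x_t−x̄)² = 49.5200
r_1 = -14.4100 / 49.5200 = -0.291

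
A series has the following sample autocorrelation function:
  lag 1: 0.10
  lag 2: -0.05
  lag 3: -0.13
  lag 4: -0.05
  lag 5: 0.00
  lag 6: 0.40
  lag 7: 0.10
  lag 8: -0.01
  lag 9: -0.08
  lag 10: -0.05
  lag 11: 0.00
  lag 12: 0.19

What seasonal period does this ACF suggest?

The largest autocorrelation is r_6 = 0.40, with a weaker echo at lag 12 (0.19); the remaining lags stay at or below 0.10.
The dominant spike at lag 6 indicates a seasonal period of 6.

6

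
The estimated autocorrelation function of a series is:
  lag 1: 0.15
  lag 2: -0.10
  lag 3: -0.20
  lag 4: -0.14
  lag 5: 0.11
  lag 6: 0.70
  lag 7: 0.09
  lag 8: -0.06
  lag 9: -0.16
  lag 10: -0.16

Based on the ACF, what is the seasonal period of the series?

The largest autocorrelation is r_6 = 0.70; the remaining lags stay at or below 0.15.
The dominant spike at lag 6 indicates a seasonal period of 6.

6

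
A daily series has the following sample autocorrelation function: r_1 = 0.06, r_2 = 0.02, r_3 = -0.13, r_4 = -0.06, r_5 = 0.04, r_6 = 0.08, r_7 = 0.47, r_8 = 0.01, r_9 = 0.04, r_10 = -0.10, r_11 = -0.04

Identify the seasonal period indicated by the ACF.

7

The largest autocorrelation is r_7 = 0.47; the remaining lags stay at or below 0.08.
The dominant spike at lag 7 indicates a seasonal period of 7.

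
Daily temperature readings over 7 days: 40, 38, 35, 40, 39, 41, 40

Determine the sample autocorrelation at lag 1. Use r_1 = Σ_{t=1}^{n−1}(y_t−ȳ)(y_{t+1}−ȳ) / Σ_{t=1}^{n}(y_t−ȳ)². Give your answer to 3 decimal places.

0.042

Mean ȳ = (40 + 38 + 35 + 40 + 39 + 41 + 40)/7 = 39.0000
Σ(y_t−ȳ)(y_{t+1}−ȳ) = (-1.0000) + (4.0000) + (-4.0000) + (0.0000) + (0.0000) + (2.0000) = 1.0000
Denominator Σ(y_t−ȳ)² = 24.0000
r_1 = 1.0000 / 24.0000 = 0.042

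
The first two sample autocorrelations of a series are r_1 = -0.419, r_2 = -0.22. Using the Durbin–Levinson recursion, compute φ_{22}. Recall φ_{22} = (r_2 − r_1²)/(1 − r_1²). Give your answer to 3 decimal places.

-0.480

φ_{22} = (r_2 − r_1²) / (1 − r_1²)
r_1² = (-0.419)² = 0.175561
Numerator = -0.22 − 0.1756 = -0.3956; denominator = 1 − 0.1756 = 0.8244
φ_{22} = -0.3956 / 0.8244 = -0.480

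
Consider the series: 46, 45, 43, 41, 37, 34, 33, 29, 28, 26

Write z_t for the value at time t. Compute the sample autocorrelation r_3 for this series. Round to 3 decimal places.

0.143

Mean z̄ = (46 + 45 + 43 + 41 + 37 + 34 + 33 + 29 + 28 + 26)/10 = 36.2000
Σ(z_t−z̄)(z_{t+3}−z̄) = (47.0400) + (7.0400) + (-14.9600) + (-15.3600) + (-5.7600) + (18.0400) + (32.6400) = 68.6800
Denominator Σ(z_t−z̄)² = 481.6000
r_3 = 68.6800 / 481.6000 = 0.143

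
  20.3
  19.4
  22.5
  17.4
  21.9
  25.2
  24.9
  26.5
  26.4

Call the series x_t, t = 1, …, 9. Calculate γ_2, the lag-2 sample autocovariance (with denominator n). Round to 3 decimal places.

2.311

Mean x̄ = (20.3 + 19.4 + 22.5 + 17.4 + 21.9 + 25.2 + 24.9 + 26.5 + 26.4)/9 = 22.7222
Σ_{t=1}^{7}(x_t−x̄)(x_{t+2}−x̄) = 20.7946
γ_2 = 20.7946 / 9 = 2.311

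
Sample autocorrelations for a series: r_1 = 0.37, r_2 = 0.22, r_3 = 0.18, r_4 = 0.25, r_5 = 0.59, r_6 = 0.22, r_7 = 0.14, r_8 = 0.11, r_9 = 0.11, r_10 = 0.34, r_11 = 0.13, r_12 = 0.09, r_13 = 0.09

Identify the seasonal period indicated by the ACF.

The largest autocorrelation is r_5 = 0.59; the remaining lags stay at or below 0.37. The elevated value at lag 1 (0.37), dropping to 0.22 at lag 2, reflects decaying short-term dependence rather than seasonality.
The dominant spike at lag 5 indicates a seasonal period of 5.

5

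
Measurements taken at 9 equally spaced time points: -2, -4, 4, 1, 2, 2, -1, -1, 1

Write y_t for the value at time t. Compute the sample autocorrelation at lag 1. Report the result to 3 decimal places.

-0.015

Mean ȳ = (-2 − 4 + 4 + 1 + 2 + 2 − 1 − 1 + 1)/9 = 0.2222
Numerator Σ_{t=1}^{8}(y_t−ȳ)(y_{t+1}−ȳ) = -0.7160
Denominator Σ(y_t−ȳ)² = 47.5556
r_1 = -0.7160 / 47.5556 = -0.015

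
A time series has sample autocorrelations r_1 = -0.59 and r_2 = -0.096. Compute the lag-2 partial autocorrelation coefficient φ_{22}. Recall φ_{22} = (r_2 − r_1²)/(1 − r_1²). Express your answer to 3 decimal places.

φ_{22} = (r_2 − r_1²) / (1 − r_1²)
r_1² = (-0.59)² = 0.3481
Numerator = -0.096 − 0.3481 = -0.4441; denominator = 1 − 0.3481 = 0.6519
φ_{22} = -0.4441 / 0.6519 = -0.681

-0.681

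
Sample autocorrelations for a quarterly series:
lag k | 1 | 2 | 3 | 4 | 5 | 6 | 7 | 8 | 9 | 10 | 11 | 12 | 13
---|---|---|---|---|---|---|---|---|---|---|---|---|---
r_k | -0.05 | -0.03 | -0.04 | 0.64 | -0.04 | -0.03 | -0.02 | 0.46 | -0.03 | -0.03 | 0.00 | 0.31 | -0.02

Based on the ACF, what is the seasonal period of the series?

The largest autocorrelation is r_4 = 0.64, with weaker echoes at lags 8 (0.46) and 12 (0.31); the remaining lags stay at or below 0.00.
The dominant spike at lag 4 indicates a seasonal period of 4.

4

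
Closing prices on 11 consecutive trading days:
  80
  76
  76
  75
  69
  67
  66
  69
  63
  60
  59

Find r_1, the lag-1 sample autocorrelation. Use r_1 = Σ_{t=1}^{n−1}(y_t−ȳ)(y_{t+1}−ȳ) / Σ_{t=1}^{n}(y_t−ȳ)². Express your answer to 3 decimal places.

Mean ȳ = (80 + 76 + 76 + 75 + 69 + 67 + 66 + 69 + 63 + 60 + 59)/11 = 69.0909
Numerator Σ_{t=1}^{10}(y_t−ȳ)(y_{t+1}−ȳ) = 317.9917
Denominator Σ(y_t−ȳ)² = 484.9091
r_1 = 317.9917 / 484.9091 = 0.656

0.656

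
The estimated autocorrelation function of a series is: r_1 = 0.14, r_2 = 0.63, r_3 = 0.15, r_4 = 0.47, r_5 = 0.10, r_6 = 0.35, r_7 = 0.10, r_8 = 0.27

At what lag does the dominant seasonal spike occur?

The largest autocorrelation is r_2 = 0.63, with weaker echoes at lags 4 (0.47), 6 (0.35) and 8 (0.27); the remaining lags stay at or below 0.15.
The dominant spike at lag 2 indicates a seasonal period of 2.

2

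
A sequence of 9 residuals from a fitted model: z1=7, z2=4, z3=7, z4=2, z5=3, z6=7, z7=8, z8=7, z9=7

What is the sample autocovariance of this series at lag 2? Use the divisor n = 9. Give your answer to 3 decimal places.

Mean z̄ = (7 + 4 + 7 + 2 + 3 + 7 + 8 + 7 + 7)/9 = 5.7778
Σ_{t=1}^{7}(z_t−z̄)(z_{t+2}−z̄) = -1.7654
γ_2 = -1.7654 / 9 = -0.196

-0.196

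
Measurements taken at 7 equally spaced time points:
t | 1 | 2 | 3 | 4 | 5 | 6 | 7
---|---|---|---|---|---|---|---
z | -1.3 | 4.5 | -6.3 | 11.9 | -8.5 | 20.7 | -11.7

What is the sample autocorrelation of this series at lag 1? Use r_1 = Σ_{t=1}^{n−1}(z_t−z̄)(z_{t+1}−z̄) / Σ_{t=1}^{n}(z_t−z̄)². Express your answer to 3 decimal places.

Mean z̄ = (-1.3 + 4.5 − 6.3 + 11.9 − 8.5 + 20.7 − 11.7)/7 = 1.3286
Deviations from mean: -2.6286, 3.1714, -7.6286, 10.5714, -9.8286, 19.3714, -13.0286
Numerator Σ_{t=1}^{6}(z_t−z̄)(z_{t+1}−z̄) = -659.8522
Denominator Σ(z_t−z̄)² = 828.5143
r_1 = -659.8522 / 828.5143 = -0.796

-0.796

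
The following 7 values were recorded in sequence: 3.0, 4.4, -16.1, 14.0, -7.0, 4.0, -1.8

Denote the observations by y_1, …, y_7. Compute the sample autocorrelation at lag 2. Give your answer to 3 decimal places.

0.354

Mean ȳ = (3.0 + 4.4 − 16.1 + 14.0 − 7.0 + 4.0 − 1.8)/7 = 0.0714
Deviations from mean: 2.9286, 4.3286, -16.1714, 13.9286, -7.0714, 3.9286, -1.8714
Σ(y_t−ȳ)(y_{t+2}−ȳ) = (-47.3592) + (60.2908) + (114.3551) + (54.7194) + (13.2337) = 195.2398
Denominator Σ(y_t−ȳ)² = 551.7743
r_2 = 195.2398 / 551.7743 = 0.354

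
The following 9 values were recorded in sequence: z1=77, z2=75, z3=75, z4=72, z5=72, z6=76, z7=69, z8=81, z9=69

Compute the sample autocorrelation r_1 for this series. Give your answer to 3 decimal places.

-0.639

Mean z̄ = (77 + 75 + 75 + 72 + 72 + 76 + 69 + 81 + 69)/9 = 74.0000
Numerator Σ_{t=1}^{8}(z_t−z̄)(z_{t+1}−z̄) = -78.0000
Denominator Σ(z_t−z̄)² = 122.0000
r_1 = -78.0000 / 122.0000 = -0.639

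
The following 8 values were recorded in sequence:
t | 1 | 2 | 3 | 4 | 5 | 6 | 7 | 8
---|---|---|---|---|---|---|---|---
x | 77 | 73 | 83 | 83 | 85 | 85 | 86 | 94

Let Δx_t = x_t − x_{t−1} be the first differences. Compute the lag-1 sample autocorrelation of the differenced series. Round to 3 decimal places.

First differences Δx: -4, 10, 0, 2, 0, 1, 8
Mean of differences = 2.4286
Numerator Σ(Δx_t−Δx̄)(Δx_{t+1}−Δx̄) = -69.4694
Denominator Σ(Δx_t−Δx̄)² = 143.7143
r_1(Δx) = -69.4694 / 143.7143 = -0.483

-0.483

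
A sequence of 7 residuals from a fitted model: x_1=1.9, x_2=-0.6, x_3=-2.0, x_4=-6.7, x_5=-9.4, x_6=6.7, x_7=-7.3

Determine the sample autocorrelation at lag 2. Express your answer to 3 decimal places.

-0.074

Mean x̄ = (1.9 − 0.6 − 2.0 − 6.7 − 9.4 + 6.7 − 7.3)/7 = -2.4857
Σ(x_t−x̄)(x_{t+2}−x̄) = (2.1302) + (-7.9469) + (-3.3584) + (-38.7112) + (33.2873) = -14.5990
Denominator Σ(x_t−x̄)² = 196.1486
r_2 = -14.5990 / 196.1486 = -0.074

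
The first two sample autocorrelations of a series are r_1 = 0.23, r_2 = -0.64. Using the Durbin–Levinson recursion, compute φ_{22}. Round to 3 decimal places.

φ_{22} = (r_2 − r_1²) / (1 − r_1²)
r_1² = (0.23)² = 0.0529
Numerator = -0.64 − 0.0529 = -0.6929; denominator = 1 − 0.0529 = 0.9471
φ_{22} = -0.6929 / 0.9471 = -0.732

-0.732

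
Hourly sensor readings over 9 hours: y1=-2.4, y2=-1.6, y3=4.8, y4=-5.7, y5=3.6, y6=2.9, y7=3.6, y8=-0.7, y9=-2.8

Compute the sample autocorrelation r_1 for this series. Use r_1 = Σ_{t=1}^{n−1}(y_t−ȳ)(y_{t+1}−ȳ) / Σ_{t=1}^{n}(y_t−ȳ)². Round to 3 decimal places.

Mean ȳ = (-2.4 − 1.6 + 4.8 − 5.7 + 3.6 + 2.9 + 3.6 − 0.7 − 2.8)/9 = 0.1889
Numerator Σ_{t=1}^{8}(y_t−ȳ)(y_{t+1}−ȳ) = -32.7390
Denominator Σ(y_t−ȳ)² = 106.1889
r_1 = -32.7390 / 106.1889 = -0.308

-0.308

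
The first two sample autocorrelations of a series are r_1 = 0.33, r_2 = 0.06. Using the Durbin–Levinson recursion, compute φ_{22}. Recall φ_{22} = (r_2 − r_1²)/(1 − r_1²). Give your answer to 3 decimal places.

φ_{22} = (r_2 − r_1²) / (1 − r_1²)
r_1² = (0.33)² = 0.1089
Numerator = 0.06 − 0.1089 = -0.0489; denominator = 1 − 0.1089 = 0.8911
φ_{22} = -0.0489 / 0.8911 = -0.055

-0.055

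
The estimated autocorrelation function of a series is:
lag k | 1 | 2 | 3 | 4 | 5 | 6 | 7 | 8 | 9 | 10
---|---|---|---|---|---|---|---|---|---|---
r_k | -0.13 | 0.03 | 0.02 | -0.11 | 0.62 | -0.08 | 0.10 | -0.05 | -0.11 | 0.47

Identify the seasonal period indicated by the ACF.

5

The largest autocorrelation is r_5 = 0.62, with a weaker echo at lag 10 (0.47); the remaining lags stay at or below 0.10.
The dominant spike at lag 5 indicates a seasonal period of 5.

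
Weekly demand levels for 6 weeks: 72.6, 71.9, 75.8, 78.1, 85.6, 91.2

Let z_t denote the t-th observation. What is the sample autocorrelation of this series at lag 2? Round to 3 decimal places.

-0.015

Mean z̄ = (72.6 + 71.9 + 75.8 + 78.1 + 85.6 + 91.2)/6 = 79.2000
Deviations from mean: -6.6000, -7.3000, -3.4000, -1.1000, 6.4000, 12.0000
Numerator Σ_{t=1}^{4}(z_t−z̄)(z_{t+2}−z̄) = -4.4900
Denominator Σ(z_t−z̄)² = 294.5800
r_2 = -4.4900 / 294.5800 = -0.015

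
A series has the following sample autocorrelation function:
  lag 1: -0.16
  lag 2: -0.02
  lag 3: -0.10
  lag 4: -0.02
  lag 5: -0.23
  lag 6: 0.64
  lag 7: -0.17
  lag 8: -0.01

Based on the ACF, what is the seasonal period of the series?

The largest autocorrelation is r_6 = 0.64; the remaining lags stay at or below -0.01.
The dominant spike at lag 6 indicates a seasonal period of 6.

6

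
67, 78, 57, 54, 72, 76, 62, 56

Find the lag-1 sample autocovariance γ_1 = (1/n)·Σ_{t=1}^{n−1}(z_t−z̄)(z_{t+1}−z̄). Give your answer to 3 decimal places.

Mean z̄ = (67 + 78 + 57 + 54 + 72 + 76 + 62 + 56)/8 = 65.2500
Deviations: 1.7500, 12.7500, -8.2500, -11.2500, 6.7500, 10.7500, -3.2500, -9.2500
Σ_{t=1}^{7}(z_t−z̄)(z_{t+1}−z̄) = 1.6875
γ_1 = 1.6875 / 8 = 0.211

0.211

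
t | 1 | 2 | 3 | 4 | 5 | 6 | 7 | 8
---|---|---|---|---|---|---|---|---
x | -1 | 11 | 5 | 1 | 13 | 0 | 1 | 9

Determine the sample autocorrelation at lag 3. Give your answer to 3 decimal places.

Mean x̄ = (-1 + 11 + 5 + 1 + 13 + 0 + 1 + 9)/8 = 4.8750
Deviations from mean: -5.8750, 6.1250, 0.1250, -3.8750, 8.1250, -4.8750, -3.8750, 4.1250
Numerator Σ_{t=1}^{5}(x_t−x̄)(x_{t+3}−x̄) = 120.4531
Denominator Σ(x_t−x̄)² = 208.8750
r_3 = 120.4531 / 208.8750 = 0.577

0.577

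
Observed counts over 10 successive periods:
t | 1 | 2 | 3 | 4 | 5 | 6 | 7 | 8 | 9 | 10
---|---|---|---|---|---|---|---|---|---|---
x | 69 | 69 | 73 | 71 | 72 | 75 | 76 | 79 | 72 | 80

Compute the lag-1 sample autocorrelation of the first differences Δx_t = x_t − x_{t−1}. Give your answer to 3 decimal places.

First differences Δx: 0, 4, -2, 1, 3, 1, 3, -7, 8
Mean of differences = 1.2222
Numerator Σ(Δx_t−Δx̄)(Δx_{t+1}−Δx̄) = -83.1605
Denominator Σ(Δx_t−Δx̄)² = 139.5556
r_1(Δx) = -83.1605 / 139.5556 = -0.596

-0.596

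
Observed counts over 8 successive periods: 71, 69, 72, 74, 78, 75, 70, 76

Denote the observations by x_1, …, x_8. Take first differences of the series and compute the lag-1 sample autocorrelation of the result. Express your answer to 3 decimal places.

-0.203

First differences Δx: -2, 3, 2, 4, -3, -5, 6
Mean of differences = 0.7143
Numerator Σ(Δx_t−Δx̄)(Δx_{t+1}−Δx̄) = -20.2245
Denominator Σ(Δx_t−Δx̄)² = 99.4286
r_1(Δx) = -20.2245 / 99.4286 = -0.203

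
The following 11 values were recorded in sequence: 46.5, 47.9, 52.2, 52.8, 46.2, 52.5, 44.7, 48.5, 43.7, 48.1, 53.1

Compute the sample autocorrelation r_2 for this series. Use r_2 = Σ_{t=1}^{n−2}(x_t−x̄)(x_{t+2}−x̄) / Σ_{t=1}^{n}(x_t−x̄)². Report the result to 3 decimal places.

0.028

Mean x̄ = (46.5 + 47.9 + 52.2 + 52.8 + 46.2 + 52.5 + 44.7 + 48.5 + 43.7 + 48.1 + 53.1)/11 = 48.7455
Numerator Σ_{t=1}^{9}(x_t−x̄)(x_{t+2}−x̄) = 3.2195
Denominator Σ(x_t−x̄)² = 115.9673
r_2 = 3.2195 / 115.9673 = 0.028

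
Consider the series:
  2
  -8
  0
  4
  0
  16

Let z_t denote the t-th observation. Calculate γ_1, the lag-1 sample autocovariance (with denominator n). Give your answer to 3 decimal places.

-2.019

Mean z̄ = (2 − 8 + 0 + 4 + 0 + 16)/6 = 2.3333
Σ_{t=1}^{5}(z_t−z̄)(z_{t+1}−z̄) = -12.1111
γ_1 = -12.1111 / 6 = -2.019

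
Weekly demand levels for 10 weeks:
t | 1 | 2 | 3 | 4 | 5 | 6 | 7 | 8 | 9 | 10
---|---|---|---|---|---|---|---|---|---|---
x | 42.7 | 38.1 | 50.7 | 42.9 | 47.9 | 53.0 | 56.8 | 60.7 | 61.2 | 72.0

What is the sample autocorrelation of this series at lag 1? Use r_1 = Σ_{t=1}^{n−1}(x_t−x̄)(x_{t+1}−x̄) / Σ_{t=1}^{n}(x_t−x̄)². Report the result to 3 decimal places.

Mean x̄ = (42.7 + 38.1 + 50.7 + 42.9 + 47.9 + 53.0 + 56.8 + 60.7 + 61.2 + 72.0)/10 = 52.6000
Numerator Σ_{t=1}^{9}(x_t−x̄)(x_{t+1}−x̄) = 505.4400
Denominator Σ(x_t−x̄)² = 961.7800
r_1 = 505.4400 / 961.7800 = 0.526

0.526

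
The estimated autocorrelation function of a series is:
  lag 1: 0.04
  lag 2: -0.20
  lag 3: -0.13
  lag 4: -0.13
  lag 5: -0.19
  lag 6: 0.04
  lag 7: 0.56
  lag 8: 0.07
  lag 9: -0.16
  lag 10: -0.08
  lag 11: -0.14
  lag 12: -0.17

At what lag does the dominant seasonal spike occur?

The largest autocorrelation is r_7 = 0.56; the remaining lags stay at or below 0.07.
The dominant spike at lag 7 indicates a seasonal period of 7.

7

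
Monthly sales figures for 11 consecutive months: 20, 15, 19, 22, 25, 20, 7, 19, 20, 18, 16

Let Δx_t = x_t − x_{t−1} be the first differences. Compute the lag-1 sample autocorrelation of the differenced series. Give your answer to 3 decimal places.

-0.222

First differences Δx: -5, 4, 3, 3, -5, -13, 12, 1, -2, -2
Mean of differences = -0.4000
Numerator Σ(Δx_t−Δx̄)(Δx_{t+1}−Δx̄) = -89.9600
Denominator Σ(Δx_t−Δx̄)² = 404.4000
r_1(Δx) = -89.9600 / 404.4000 = -0.222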